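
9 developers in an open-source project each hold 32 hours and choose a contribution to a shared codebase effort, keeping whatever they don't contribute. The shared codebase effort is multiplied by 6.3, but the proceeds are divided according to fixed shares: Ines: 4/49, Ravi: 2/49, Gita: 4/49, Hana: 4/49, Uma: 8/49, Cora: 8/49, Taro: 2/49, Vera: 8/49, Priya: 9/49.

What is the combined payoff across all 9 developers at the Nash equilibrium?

966.40 hours

For player j, contributing a unit is worthwhile iff 6.3 × (j's share) ≥ 1, i.e. iff j's share is at least 0.1587.
Uma, Cora, Vera and Priya clear that bar, contributing 32 each; the remaining 5 contribute 0. Total contributed: 128.
The shared codebase effort pays out 6.3 × 128 = 806.40 in total (split across the unequal shares, but the aggregate is all that matters for the group sum).
The 5 free-riders keep 32 each, adding 160. Group total = 160 + 806.40 = 966.40.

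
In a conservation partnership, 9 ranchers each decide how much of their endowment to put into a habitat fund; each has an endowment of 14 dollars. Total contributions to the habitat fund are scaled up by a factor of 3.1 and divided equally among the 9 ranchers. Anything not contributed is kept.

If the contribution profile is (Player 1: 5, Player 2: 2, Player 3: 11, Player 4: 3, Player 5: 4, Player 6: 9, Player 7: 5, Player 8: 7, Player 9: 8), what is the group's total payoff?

Total contributed: 5 + 2 + 11 + 3 + 4 + 9 + 5 + 7 + 8 = 54; total kept: 9 × 14 − 54 = 72.
The habitat fund pays out 3.1 × 54 = 167.40 in aggregate.
Group total = 72 + 167.40 = 239.40.

239.40 dollars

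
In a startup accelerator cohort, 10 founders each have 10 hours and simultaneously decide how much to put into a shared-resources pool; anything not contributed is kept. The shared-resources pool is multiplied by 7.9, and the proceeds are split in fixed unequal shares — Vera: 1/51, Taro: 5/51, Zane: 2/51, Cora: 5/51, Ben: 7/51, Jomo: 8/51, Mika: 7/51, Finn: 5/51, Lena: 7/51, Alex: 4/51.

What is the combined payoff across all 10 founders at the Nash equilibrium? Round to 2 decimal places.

For player j, contributing a unit is worthwhile iff 7.9 × (j's share) ≥ 1, i.e. iff j's share is at least 0.1266.
The shares above 0.1266 belong to Ben, Jomo, Mika and Lena, contributing 10 each; the remaining 6 contribute 0. Total contributed: 40.
The shared-resources pool pays out 7.9 × 40 = 316.00 in total (split across the unequal shares, but the aggregate is all that matters for the group sum).
The 6 free-riders keep 10 each, adding 60. Group total = 60 + 316.00 = 376.00.

376.00 hours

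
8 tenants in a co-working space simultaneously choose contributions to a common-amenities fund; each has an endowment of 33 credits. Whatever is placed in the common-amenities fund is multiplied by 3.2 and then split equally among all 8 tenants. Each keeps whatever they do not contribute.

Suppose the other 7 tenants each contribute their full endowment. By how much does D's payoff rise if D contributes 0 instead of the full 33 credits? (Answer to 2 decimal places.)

Switching from a contribution of 33 to 0 lets D keep an extra 33 credits, but lowers the common-amenities fund by 33, which costs D their own share of that drop: 3.2/8 × 33 = 13.20.
Net gain = 33 − 13.20 = 19.80. The private return per contributed unit (0.4000) is below 1, so free-riding is indeed the best response regardless of what the others do.

19.80 credits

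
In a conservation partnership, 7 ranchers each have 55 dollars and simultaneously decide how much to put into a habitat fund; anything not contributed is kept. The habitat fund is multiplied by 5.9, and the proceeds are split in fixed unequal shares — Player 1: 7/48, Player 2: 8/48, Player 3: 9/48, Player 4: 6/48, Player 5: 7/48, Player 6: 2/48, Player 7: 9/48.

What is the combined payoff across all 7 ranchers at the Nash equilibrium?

924.00 dollars

Each unit j contributes comes back to j as 5.9 × (j's share), so j prefers to contribute only if that share exceeds 1/5.9 = 0.1695; otherwise keeping the unit dominates.
Player 3 and Player 7 are above the threshold, contributing 55 each; the remaining 5 contribute 0. Total contributed: 110.
The habitat fund pays out 5.9 × 110 = 649.00 in total (split across the unequal shares, but the aggregate is all that matters for the group sum).
The 5 free-riders keep 55 each, adding 275. Group total = 275 + 649.00 = 924.00.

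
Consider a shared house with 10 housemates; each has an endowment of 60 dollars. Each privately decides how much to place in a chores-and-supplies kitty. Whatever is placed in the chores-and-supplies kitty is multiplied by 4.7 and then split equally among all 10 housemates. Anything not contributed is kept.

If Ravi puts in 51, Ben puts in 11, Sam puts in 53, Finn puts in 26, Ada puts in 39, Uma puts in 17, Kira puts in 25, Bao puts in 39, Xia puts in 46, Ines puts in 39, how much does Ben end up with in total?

211.62 dollars

Total contributed: 51 + 11 + 53 + 26 + 39 + 17 + 25 + 39 + 46 + 39 = 346.
Each receives 4.7 × 346 / 10 = 162.62 from the chores-and-supplies kitty.
Ben keeps 60 − 11 = 49, so Ben's payoff is 49 + 162.62 = 211.62.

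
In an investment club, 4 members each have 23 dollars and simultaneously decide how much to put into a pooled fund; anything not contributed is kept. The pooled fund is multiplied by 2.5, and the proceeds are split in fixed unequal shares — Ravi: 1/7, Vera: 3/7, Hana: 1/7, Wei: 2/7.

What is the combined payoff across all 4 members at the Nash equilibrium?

126.50 dollars

For player j, contributing a unit is worthwhile iff 2.5 × (j's share) ≥ 1, i.e. iff j's share is at least 0.4000.
The only share above 0.4000 is Vera's 3/7, contributing 23; the remaining 3 contribute 0. Total contributed: 23.
The pooled fund pays out 2.5 × 23 = 57.50 in total (split across the unequal shares, but the aggregate is all that matters for the group sum).
The 3 free-riders keep 23 each, adding 69. Group total = 69 + 57.50 = 126.50.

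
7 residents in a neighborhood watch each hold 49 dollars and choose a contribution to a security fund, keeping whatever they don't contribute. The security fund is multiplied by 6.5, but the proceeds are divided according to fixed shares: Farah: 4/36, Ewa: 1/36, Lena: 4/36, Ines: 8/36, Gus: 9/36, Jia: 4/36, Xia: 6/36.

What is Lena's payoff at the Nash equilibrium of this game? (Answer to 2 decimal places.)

Player j's private return per contributed unit is 6.5 × (j's share). Contributing is weakly dominant for j when that share is at least 1/6.5 = 0.1538, and contributing 0 is dominant otherwise.
The shares above 0.1538 belong to Ines, Gus and Xia, contributing 49 each; the remaining 4 contribute 0. Total contributed: 147.
Lena keeps 49 and receives 6.5 × 147 × 4/36 = 106.17 from the security fund, for a payoff of 155.17.

155.17 dollars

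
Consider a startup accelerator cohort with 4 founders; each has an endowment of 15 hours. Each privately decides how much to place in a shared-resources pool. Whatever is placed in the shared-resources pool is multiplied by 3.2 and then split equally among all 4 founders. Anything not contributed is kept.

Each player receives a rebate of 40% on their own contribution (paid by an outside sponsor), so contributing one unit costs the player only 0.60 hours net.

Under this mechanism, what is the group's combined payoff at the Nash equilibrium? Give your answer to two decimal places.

With the mechanism, a contributed unit returns (3.2/4) / 0.60 = 1.3333 per unit of net cost to the contributor — now above 1 — so contributing fully is weakly dominant for every player.
At the Nash equilibrium everyone contributes 15. Group total payoff = 4 × (15 × 0.40 + 3.2 × 15) = 216.00.

216.00 hours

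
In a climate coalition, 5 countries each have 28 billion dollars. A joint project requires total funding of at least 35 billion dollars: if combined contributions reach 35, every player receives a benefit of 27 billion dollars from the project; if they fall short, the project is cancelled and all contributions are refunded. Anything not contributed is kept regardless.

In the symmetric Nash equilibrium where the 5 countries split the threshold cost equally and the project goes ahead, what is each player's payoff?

48 billion dollars

Equal share of the threshold: 35/5 = 7.
At this profile no one gains by cutting their contribution: any cut drops the total below 35, the project is cancelled, contributions are refunded, and the deviator ends with 28, which is less than 28 − 7 + 27 = 48. Contributing more than 7 just wastes the excess. So contributing exactly 7 is a best response.
Each player's payoff: 28 − 7 + 27 = 48.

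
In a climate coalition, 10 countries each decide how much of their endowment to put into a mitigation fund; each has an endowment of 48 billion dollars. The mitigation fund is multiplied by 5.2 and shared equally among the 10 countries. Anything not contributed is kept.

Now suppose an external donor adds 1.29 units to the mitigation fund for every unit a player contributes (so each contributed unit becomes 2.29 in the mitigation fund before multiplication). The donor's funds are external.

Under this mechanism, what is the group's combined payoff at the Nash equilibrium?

With the mechanism, a contributed unit returns 5.2 × 2.29 / 10 = 1.1908 per unit of net cost to the contributor — now above 1 — so contributing fully is weakly dominant for every player.
So the Nash equilibrium is full contribution by all 10; the group earns 5.2 × 2.29 × 480 = 5715.84.

5715.84 billion dollars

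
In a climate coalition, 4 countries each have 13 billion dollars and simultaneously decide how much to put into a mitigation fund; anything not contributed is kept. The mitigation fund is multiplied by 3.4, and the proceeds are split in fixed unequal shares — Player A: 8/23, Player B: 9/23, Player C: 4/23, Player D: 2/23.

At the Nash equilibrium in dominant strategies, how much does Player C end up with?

For player j, contributing a unit is worthwhile iff 3.4 × (j's share) ≥ 1, i.e. iff j's share is at least 0.2941.
Player A and Player B clear that bar, contributing 13 each; the remaining 2 contribute 0. Total contributed: 26.
Player C keeps 13 and receives 3.4 × 26 × 4/23 = 15.37 from the mitigation fund, for a payoff of 28.37.

28.37 billion dollars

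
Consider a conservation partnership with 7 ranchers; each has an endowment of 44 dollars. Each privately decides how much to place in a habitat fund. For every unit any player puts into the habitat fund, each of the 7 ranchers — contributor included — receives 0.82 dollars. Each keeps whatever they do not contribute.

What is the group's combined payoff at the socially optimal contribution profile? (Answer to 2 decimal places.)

1767.92 dollars

Each contributed unit returns 5.740 to the group as a whole (0.82 to each of 7 players), which exceeds 1, so the social optimum is full contribution: group total = 5.740 × 308 = 1767.92.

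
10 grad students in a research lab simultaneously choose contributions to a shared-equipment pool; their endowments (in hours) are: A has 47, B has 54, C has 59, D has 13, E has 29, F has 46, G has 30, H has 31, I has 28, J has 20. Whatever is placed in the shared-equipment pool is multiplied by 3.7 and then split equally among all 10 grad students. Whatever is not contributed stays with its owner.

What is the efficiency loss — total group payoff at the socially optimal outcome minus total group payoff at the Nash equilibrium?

The private return per contributed unit is 3.7/10 = 0.3700 < 1 for every player regardless of endowment, so the Nash equilibrium is zero contribution and the group total is Σ E_j = 47 + 54 + 59 + 13 + 29 + 46 + 30 + 31 + 28 + 20 = 357.
Each contributed unit returns 3.700 to the group, so the social optimum is full contribution by everyone: group total = 3.700 × 357 = 1320.90.
Efficiency loss = (3.700 − 1) × 357 = 963.90.

963.90 hours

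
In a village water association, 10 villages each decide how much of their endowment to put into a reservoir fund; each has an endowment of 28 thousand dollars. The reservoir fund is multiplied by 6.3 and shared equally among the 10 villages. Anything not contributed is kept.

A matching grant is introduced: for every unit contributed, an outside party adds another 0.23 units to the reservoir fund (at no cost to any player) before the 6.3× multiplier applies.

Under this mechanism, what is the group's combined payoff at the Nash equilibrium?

The effective private return is 6.3 × 1.23 / 10 = 0.7749, which is still under 1, so the mechanism doesn't change anyone's dominant strategy: zero contribution.
At the Nash equilibrium no one contributes; group total payoff = 10 × 28 = 280.

280.00 thousand dollars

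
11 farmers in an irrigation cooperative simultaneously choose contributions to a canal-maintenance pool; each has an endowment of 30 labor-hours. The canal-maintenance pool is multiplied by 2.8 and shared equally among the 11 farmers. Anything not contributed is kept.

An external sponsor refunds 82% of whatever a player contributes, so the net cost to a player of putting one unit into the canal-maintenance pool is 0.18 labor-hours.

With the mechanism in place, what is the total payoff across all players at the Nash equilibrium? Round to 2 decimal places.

1194.60 labor-hours

The effective private return per unit is now (2.8/11) / 0.18 = 1.4141 > 1, so every player's dominant strategy flips to full contribution.
At the Nash equilibrium everyone contributes 30. Group total payoff = 11 × (30 × 0.82 + 2.8 × 30) = 1194.60.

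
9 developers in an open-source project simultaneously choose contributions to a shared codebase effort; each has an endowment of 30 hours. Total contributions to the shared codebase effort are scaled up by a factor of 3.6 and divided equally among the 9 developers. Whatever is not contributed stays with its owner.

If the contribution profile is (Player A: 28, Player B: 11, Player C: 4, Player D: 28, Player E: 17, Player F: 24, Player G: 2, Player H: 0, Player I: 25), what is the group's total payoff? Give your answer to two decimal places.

Total contributed: 28 + 11 + 4 + 28 + 17 + 24 + 2 + 0 + 25 = 139; total kept: 9 × 30 − 139 = 131.
The shared codebase effort pays out 3.6 × 139 = 500.40 in aggregate.
Group total = 131 + 500.40 = 631.40.

631.40 hours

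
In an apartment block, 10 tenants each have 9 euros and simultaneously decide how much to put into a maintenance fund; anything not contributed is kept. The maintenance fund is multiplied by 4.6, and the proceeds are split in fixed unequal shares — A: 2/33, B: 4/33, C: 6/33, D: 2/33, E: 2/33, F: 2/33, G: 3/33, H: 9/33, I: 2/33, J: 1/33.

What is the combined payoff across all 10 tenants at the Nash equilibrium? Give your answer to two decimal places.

122.40 euros

A player with share s gets back 4.6·s per unit contributed, so full contribution is dominant for anyone with s > 1/4.6 = 0.2174 and zero contribution is dominant for anyone below.
Only H (9/33) clears that bar, contributing 9; the remaining 9 contribute 0. Total contributed: 9.
The maintenance fund pays out 4.6 × 9 = 41.40 in total (split across the unequal shares, but the aggregate is all that matters for the group sum).
The 9 free-riders keep 9 each, adding 81. Group total = 81 + 41.40 = 122.40.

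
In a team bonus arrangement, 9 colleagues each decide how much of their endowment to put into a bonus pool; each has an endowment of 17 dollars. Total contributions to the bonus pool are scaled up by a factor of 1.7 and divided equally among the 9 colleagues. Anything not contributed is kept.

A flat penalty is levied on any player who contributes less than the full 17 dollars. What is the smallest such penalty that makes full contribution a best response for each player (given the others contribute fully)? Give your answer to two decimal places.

Given the others contribute fully, the best deviation is to contribute 0 (any partial contribution still incurs the fine and gives up units whose private return 0.1889 is below 1).
Deviating from 17 to 0 saves 17 dollars but forfeits the deviator's share of the drop in the bonus pool: 1.7/9 × 17 = 3.21.
So the deviation gain is 17 − 3.21 = 13.79, and the fine must be at least 13.79 dollars to wipe it out.

13.79 dollars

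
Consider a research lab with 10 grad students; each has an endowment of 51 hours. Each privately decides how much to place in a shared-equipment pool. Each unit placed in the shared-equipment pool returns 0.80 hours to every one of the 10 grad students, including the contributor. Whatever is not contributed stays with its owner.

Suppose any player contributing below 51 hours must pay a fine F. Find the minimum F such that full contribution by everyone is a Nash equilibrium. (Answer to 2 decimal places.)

Given the others contribute fully, the best deviation is to contribute 0 (any partial contribution still incurs the fine and gives up units whose private return 0.80 is below 1).
Deviating from 51 to 0 saves 51 hours but forfeits the deviator's share of the drop in the shared-equipment pool: 0.80 × 51 = 40.80.
So the deviation gain is 51 − 40.80 = 10.20, and the fine must be at least 10.20 hours to wipe it out.

10.20 hours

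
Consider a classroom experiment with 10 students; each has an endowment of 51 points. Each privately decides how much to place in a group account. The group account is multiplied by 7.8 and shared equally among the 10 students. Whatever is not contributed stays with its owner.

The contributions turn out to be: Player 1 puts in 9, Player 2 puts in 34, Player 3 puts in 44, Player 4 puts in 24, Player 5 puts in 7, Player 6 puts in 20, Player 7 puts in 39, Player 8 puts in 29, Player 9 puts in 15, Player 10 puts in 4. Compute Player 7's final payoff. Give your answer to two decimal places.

187.50 points

Total contributed: 9 + 34 + 44 + 24 + 7 + 20 + 39 + 29 + 15 + 4 = 225.
Each receives 7.8 × 225 / 10 = 175.50 from the group account.
Player 7 keeps 51 − 39 = 12, so Player 7's payoff is 12 + 175.50 = 187.50.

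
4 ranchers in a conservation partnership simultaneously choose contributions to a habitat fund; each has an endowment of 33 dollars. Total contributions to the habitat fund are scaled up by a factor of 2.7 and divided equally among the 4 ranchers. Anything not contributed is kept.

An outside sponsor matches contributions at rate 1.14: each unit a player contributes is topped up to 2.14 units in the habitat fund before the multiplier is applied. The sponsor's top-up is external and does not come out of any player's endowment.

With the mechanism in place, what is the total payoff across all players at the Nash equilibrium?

With the mechanism, a contributed unit returns 2.7 × 2.14 / 4 = 1.4445 per unit of net cost to the contributor — now above 1 — so contributing fully is weakly dominant for every player.
So the Nash equilibrium is full contribution by all 4; the group earns 2.7 × 2.14 × 132 = 762.70.

762.70 dollars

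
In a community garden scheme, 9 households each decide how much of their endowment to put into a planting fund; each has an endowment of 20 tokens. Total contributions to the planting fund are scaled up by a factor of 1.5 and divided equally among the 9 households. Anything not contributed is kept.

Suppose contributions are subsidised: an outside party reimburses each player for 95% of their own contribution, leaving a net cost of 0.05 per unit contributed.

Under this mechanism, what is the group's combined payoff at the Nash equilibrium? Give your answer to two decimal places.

Under the mechanism each unit contributed yields (1.5/9) / 0.05 = 3.3333 back to its contributor per unit of net cost, which exceeds 1, making full contribution the dominant choice for everyone.
So the Nash equilibrium is full contribution by all 9; the group earns 9 × (20 × 0.95 + 1.5 × 20) = 441.00.

441.00 tokens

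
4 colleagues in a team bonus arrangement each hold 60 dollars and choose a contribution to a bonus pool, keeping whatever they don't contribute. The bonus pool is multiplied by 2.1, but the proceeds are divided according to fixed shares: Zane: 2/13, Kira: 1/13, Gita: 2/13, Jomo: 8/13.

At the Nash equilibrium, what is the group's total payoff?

306.00 dollars

Player j's private return per contributed unit is 2.1 × (j's share). Contributing is weakly dominant for j when that share is at least 1/2.1 = 0.4762, and contributing 0 is dominant otherwise.
The only share above 0.4762 is Jomo's 8/13, contributing 60; the remaining 3 contribute 0. Total contributed: 60.
The bonus pool pays out 2.1 × 60 = 126.00 in total (split across the unequal shares, but the aggregate is all that matters for the group sum).
The 3 free-riders keep 60 each, adding 180. Group total = 180 + 126.00 = 306.00.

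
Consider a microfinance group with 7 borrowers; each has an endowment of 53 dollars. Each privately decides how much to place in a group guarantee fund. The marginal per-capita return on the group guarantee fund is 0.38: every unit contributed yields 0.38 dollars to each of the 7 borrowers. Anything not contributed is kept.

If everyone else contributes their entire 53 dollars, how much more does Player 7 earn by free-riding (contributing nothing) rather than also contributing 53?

32.86 dollars

Switching from a contribution of 53 to 0 lets Player 7 keep an extra 53 dollars, but lowers the group guarantee fund by 53, which costs Player 7 their own share of that drop: 0.38 × 53 = 20.14.
Net gain = 53 − 20.14 = 32.86. The private return per contributed unit (0.38) is below 1, so free-riding is indeed the best response regardless of what the others do.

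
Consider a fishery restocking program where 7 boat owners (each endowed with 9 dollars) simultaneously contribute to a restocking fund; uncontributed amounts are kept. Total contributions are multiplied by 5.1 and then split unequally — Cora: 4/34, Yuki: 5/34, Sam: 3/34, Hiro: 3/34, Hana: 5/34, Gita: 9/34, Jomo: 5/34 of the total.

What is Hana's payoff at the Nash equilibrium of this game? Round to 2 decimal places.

Each unit j contributes comes back to j as 5.1 × (j's share), so j prefers to contribute only if that share exceeds 1/5.1 = 0.1961; otherwise keeping the unit dominates.
The only share above 0.1961 is Gita's 9/34, contributing 9; the remaining 6 contribute 0. Total contributed: 9.
Hana keeps 9 and receives 5.1 × 9 × 5/34 = 6.75 from the restocking fund, for a payoff of 15.75.

15.75 dollars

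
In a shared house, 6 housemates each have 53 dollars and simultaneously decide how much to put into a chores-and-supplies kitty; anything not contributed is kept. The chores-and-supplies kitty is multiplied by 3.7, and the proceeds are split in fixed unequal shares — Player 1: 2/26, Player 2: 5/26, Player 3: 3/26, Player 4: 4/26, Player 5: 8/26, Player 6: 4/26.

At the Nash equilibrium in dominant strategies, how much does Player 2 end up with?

90.71 dollars

For player j, contributing a unit is worthwhile iff 3.7 × (j's share) ≥ 1, i.e. iff j's share is at least 0.2703.
Only Player 5 (8/26) clears that bar, contributing 53; the remaining 5 contribute 0. Total contributed: 53.
Player 2 keeps 53 and receives 3.7 × 53 × 5/26 = 37.71 from the chores-and-supplies kitty, for a payoff of 90.71.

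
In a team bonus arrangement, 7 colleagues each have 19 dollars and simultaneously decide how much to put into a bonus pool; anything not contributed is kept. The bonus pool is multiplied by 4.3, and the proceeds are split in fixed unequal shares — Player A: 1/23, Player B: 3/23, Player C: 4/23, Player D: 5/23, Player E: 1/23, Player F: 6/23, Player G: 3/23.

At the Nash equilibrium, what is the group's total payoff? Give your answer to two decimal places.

Each unit j contributes comes back to j as 4.3 × (j's share), so j prefers to contribute only if that share exceeds 1/4.3 = 0.2326; otherwise keeping the unit dominates.
Only Player F (6/23) clears that bar, contributing 19; the remaining 6 contribute 0. Total contributed: 19.
The bonus pool pays out 4.3 × 19 = 81.70 in total (split across the unequal shares, but the aggregate is all that matters for the group sum).
The 6 free-riders keep 19 each, adding 114. Group total = 114 + 81.70 = 195.70.

195.70 dollars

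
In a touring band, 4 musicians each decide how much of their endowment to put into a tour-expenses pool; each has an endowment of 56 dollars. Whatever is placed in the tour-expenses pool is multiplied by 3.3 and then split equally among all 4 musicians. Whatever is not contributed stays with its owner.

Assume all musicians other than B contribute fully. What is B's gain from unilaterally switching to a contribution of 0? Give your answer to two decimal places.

9.80 dollars

Switching from a contribution of 56 to 0 lets B keep an extra 56 dollars, but lowers the tour-expenses pool by 56, which costs B their own share of that drop: 3.3/4 × 56 = 46.20.
Net gain = 56 − 46.20 = 9.80. The private return per contributed unit (0.8250) is below 1, so free-riding is indeed the best response regardless of what the others do.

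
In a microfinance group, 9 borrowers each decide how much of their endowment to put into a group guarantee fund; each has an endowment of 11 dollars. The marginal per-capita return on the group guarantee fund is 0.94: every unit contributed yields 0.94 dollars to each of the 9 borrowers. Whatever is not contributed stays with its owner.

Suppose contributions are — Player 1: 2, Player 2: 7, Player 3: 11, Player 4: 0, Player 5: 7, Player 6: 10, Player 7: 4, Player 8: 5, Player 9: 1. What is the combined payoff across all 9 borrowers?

449.62 dollars

Total contributed: 2 + 7 + 11 + 0 + 7 + 10 + 4 + 5 + 1 = 47; total kept: 9 × 11 − 47 = 52.
The group guarantee fund pays out 0.94 × 9 × 47 = 397.62 in aggregate.
Group total = 52 + 397.62 = 449.62.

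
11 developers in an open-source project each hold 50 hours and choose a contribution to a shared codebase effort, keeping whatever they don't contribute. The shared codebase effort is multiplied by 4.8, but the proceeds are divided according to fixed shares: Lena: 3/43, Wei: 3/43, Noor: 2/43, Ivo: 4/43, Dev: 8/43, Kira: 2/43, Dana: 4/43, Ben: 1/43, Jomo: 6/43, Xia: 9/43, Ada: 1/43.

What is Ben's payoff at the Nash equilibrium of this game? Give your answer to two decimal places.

55.58 hours

Each unit j contributes comes back to j as 4.8 × (j's share), so j prefers to contribute only if that share exceeds 1/4.8 = 0.2083; otherwise keeping the unit dominates.
The only share above 0.2083 is Xia's 9/43, contributing 50; the remaining 10 contribute 0. Total contributed: 50.
Ben keeps 50 and receives 4.8 × 50 × 1/43 = 5.58 from the shared codebase effort, for a payoff of 55.58.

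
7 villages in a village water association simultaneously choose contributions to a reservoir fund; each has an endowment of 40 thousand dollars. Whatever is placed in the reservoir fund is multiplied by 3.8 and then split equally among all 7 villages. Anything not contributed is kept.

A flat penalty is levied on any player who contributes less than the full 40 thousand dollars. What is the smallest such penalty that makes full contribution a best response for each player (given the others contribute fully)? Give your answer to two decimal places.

18.29 thousand dollars

Given the others contribute fully, the best deviation is to contribute 0 (any partial contribution still incurs the fine and gives up units whose private return 0.5429 is below 1).
Deviating from 40 to 0 saves 40 thousand dollars but forfeits the deviator's share of the drop in the reservoir fund: 3.8/7 × 40 = 21.71.
So the deviation gain is 40 − 21.71 = 18.29, and the fine must be at least 18.29 thousand dollars to wipe it out.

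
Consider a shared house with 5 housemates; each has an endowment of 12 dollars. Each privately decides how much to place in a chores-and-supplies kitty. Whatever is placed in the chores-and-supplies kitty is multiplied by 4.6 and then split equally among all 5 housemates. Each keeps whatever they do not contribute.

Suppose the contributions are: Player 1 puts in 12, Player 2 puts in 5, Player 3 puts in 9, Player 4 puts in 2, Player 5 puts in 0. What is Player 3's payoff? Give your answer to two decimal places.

Total contributed: 12 + 5 + 9 + 2 + 0 = 28.
Each receives 4.6 × 28 / 5 = 25.76 from the chores-and-supplies kitty.
Player 3 keeps 12 − 9 = 3, so Player 3's payoff is 3 + 25.76 = 28.76.

28.76 dollars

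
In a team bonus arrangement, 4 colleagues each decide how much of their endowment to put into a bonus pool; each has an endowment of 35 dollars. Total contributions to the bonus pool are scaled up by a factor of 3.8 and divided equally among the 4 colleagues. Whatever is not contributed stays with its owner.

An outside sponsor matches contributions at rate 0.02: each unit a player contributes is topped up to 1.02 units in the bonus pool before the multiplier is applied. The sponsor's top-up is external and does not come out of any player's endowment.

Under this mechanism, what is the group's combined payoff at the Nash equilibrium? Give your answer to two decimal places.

140.00 dollars

The effective private return is 3.8 × 1.02 / 4 = 0.9690, which is still under 1, so the mechanism doesn't change anyone's dominant strategy: zero contribution.
Everyone keeps their endowment and the group total is 4 × 35 = 140.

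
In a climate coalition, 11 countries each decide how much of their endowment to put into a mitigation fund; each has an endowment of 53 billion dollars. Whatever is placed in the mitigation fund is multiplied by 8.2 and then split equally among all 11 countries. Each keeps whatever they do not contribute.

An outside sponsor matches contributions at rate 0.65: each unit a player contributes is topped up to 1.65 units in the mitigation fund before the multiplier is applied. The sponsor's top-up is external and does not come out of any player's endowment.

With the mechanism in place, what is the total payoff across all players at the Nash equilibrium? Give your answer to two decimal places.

The effective private return per unit is now 8.2 × 1.65 / 11 = 1.2300 > 1, so every player's dominant strategy flips to full contribution.
So the Nash equilibrium is full contribution by all 11; the group earns 8.2 × 1.65 × 583 = 7887.99.

7887.99 billion dollars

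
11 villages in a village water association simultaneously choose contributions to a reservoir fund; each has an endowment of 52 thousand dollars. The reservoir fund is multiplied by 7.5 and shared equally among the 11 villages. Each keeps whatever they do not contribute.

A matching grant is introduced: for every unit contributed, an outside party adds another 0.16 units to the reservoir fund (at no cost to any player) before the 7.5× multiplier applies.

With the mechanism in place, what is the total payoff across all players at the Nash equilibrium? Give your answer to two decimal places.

Even with the mechanism, each unit contributed returns only 7.5 × 1.16 / 11 = 0.7909 per unit of net cost, so contributing nothing is still dominant.
Everyone keeps their endowment and the group total is 11 × 52 = 572.

572.00 thousand dollars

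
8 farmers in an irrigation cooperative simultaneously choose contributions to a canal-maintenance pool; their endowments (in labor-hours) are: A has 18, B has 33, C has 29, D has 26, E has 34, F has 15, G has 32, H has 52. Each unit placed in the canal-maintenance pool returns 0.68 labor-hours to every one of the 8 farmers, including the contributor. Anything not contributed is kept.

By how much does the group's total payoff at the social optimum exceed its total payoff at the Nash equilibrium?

1061.16 labor-hours

The private return per contributed unit is 0.68 < 1 for everyone, so the Nash equilibrium is zero contribution and the group total is Σ E_j = 18 + 33 + 29 + 26 + 34 + 15 + 32 + 52 = 239.
Each contributed unit returns 5.440 to the group, so the social optimum is full contribution by everyone: group total = 5.440 × 239 = 1300.16.
Efficiency loss = (5.440 − 1) × 239 = 1061.16.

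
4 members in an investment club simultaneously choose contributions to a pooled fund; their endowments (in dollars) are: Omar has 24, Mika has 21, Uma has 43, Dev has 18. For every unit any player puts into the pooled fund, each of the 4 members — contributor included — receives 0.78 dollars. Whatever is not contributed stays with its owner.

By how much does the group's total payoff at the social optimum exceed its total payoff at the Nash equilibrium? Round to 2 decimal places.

The private return per contributed unit is 0.78 < 1 for everyone, so the Nash equilibrium is zero contribution and the group total is Σ E_j = 24 + 21 + 43 + 18 = 106.
Each contributed unit returns 3.120 to the group, so the social optimum is full contribution by everyone: group total = 3.120 × 106 = 330.72.
Efficiency loss = (3.120 − 1) × 106 = 224.72.

224.72 dollars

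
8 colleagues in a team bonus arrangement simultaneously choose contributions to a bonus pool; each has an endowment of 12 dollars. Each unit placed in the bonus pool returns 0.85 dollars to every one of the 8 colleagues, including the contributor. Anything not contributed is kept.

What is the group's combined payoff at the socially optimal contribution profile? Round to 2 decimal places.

652.80 dollars

Each contributed unit returns 6.800 to the group as a whole (0.85 to each of 8 players), which exceeds 1, so the social optimum is full contribution: group total = 6.800 × 96 = 652.80.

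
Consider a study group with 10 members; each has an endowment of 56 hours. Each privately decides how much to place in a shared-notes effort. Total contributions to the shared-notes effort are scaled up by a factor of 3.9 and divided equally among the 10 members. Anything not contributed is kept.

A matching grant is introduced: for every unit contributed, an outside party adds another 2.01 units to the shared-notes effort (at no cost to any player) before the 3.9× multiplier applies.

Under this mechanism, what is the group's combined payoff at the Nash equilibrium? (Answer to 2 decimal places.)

6573.84 hours

Under the mechanism each unit contributed yields 3.9 × 3.01 / 10 = 1.1739 back to its contributor per unit of net cost, which exceeds 1, making full contribution the dominant choice for everyone.
So the Nash equilibrium is full contribution by all 10; the group earns 3.9 × 3.01 × 560 = 6573.84.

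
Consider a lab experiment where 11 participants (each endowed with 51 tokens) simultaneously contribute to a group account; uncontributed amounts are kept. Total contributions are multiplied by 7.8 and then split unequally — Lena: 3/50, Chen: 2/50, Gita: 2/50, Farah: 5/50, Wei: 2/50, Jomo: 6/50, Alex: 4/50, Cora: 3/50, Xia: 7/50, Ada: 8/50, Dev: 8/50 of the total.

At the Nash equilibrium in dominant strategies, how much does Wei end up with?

98.74 tokens

Player j's private return per contributed unit is 7.8 × (j's share). Contributing is weakly dominant for j when that share is at least 1/7.8 = 0.1282, and contributing 0 is dominant otherwise.
Xia, Ada and Dev clear that bar, contributing 51 each; the remaining 8 contribute 0. Total contributed: 153.
Wei keeps 51 and receives 7.8 × 153 × 2/50 = 47.74 from the group account, for a payoff of 98.74.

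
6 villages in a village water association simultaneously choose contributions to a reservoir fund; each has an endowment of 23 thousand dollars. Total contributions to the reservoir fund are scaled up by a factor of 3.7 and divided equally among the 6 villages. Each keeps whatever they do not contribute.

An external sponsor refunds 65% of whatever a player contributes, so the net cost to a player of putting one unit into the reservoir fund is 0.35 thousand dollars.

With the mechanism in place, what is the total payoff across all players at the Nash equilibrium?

With the mechanism, a contributed unit returns (3.7/6) / 0.35 = 1.7619 per unit of net cost to the contributor — now above 1 — so contributing fully is weakly dominant for every player.
So the Nash equilibrium is full contribution by all 6; the group earns 6 × (23 × 0.65 + 3.7 × 23) = 600.30.

600.30 thousand dollars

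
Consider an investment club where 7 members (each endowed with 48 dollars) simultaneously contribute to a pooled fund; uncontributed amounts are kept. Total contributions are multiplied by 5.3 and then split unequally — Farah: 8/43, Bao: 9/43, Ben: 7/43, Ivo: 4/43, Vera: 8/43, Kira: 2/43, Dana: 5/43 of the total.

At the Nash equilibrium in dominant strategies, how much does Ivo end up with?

71.67 dollars

Each unit j contributes comes back to j as 5.3 × (j's share), so j prefers to contribute only if that share exceeds 1/5.3 = 0.1887; otherwise keeping the unit dominates.
Bao alone (share 9/43) is above the threshold, contributing 48; the remaining 6 contribute 0. Total contributed: 48.
Ivo keeps 48 and receives 5.3 × 48 × 4/43 = 23.67 from the pooled fund, for a payoff of 71.67.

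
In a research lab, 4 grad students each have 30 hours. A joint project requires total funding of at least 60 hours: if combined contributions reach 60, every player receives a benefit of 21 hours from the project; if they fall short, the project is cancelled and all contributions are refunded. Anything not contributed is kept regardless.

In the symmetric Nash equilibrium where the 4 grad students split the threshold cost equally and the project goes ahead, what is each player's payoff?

36 hours

Equal share of the threshold: 60/4 = 15.
At this profile no one gains by cutting their contribution: any cut drops the total below 60, the project is cancelled, contributions are refunded, and the deviator ends with 30, which is less than 30 − 15 + 21 = 36. Contributing more than 15 just wastes the excess. So contributing exactly 15 is a best response.
Each player's payoff: 30 − 15 + 21 = 36.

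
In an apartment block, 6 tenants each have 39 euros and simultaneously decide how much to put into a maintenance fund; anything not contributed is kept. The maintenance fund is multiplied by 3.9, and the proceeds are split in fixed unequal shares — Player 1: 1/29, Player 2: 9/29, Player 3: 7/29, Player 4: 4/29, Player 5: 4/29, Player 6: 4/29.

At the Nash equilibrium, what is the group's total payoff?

A player with share s gets back 3.9·s per unit contributed, so full contribution is dominant for anyone with s > 1/3.9 = 0.2564 and zero contribution is dominant for anyone below.
Player 2 alone (share 9/29) is above the threshold, contributing 39; the remaining 5 contribute 0. Total contributed: 39.
The maintenance fund pays out 3.9 × 39 = 152.10 in total (split across the unequal shares, but the aggregate is all that matters for the group sum).
The 5 free-riders keep 39 each, adding 195. Group total = 195 + 152.10 = 347.10.

347.10 euros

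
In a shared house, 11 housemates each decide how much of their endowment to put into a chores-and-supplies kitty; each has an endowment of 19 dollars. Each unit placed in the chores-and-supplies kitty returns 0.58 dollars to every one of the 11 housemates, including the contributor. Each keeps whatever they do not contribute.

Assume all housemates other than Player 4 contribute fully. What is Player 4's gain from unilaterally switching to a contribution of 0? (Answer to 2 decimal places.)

7.98 dollars

Switching from a contribution of 19 to 0 lets Player 4 keep an extra 19 dollars, but lowers the chores-and-supplies kitty by 19, which costs Player 4 their own share of that drop: 0.58 × 19 = 11.02.
Net gain = 19 − 11.02 = 7.98. The private return per contributed unit (0.58) is below 1, so free-riding is indeed the best response regardless of what the others do.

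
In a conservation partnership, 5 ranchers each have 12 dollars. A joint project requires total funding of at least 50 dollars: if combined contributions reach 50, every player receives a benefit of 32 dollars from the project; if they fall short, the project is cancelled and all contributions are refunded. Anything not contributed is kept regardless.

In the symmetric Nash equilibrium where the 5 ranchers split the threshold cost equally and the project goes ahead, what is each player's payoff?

34 dollars

Equal share of the threshold: 50/5 = 10.
At this profile no one gains by cutting their contribution: any cut drops the total below 50, the project is cancelled, contributions are refunded, and the deviator ends with 12, which is less than 12 − 10 + 32 = 34. Contributing more than 10 just wastes the excess. So contributing exactly 10 is a best response.
Each player's payoff: 12 − 10 + 32 = 34.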